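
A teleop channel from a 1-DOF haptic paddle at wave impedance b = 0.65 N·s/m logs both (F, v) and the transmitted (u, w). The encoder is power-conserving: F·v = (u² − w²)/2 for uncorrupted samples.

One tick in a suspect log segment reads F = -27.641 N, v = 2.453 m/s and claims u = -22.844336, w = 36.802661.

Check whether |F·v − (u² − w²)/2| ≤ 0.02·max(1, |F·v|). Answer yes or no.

F·v = (-27.641)×2.453 = -67.803373 W.
(u² − w²)/2 = (521.863687 − 1354.435857)/2 = -416.286085 W.
|Δ| = 348.482712;  2% of max(1, |F·v|) = 1.356067.

no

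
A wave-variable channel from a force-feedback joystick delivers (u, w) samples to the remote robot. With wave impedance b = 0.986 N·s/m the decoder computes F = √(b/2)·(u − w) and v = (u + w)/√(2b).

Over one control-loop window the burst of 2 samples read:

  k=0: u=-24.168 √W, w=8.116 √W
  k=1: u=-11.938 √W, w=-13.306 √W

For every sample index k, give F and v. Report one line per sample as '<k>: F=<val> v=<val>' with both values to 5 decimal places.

0: F=-22.66787 v=-11.43078
1: F=0.96053 v=-17.97648

k=0: u−w=-32.28400, u+w=-16.05200; √(b/2)=0.70214, √(2b)=1.40428; F=0.70214×(-32.284)=-22.66787, v=-16.05200/1.40428=-11.43078
k=1: u−w=1.36800, u+w=-25.24400; √(b/2)=0.70214, √(2b)=1.40428; F=0.70214×1.368=0.96053, v=-25.24400/1.40428=-17.97648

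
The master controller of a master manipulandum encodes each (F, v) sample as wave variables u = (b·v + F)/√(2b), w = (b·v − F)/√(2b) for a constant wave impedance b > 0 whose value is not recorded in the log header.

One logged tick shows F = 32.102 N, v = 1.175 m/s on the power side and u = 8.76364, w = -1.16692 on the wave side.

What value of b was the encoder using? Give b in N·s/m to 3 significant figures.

u + w = 7.5967;  u + w = √(2b)·v, so √(2b) = 7.5967/1.175 = 6.4653.
b = (√(2b))²/2 = 41.8000/2 = 20.9000.
(Check via u − w = 2F/√(2b): u − w = 9.9306, 2F/√(2b) = 9.9306.)

b = 20.9 N·s/m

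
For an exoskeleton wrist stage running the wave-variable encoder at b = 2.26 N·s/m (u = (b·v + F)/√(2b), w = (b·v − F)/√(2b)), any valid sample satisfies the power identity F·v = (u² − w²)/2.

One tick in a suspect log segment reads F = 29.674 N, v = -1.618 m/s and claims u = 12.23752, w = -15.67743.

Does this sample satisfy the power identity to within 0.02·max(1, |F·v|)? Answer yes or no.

F·v = 29.674×(-1.618) = -48.0125 W.
(u² − w²)/2 = (149.7569 − 245.7818)/2 = -48.0125 W.
|Δ| = 0.0001;  2% of max(1, |F·v|) = 0.9603.

yes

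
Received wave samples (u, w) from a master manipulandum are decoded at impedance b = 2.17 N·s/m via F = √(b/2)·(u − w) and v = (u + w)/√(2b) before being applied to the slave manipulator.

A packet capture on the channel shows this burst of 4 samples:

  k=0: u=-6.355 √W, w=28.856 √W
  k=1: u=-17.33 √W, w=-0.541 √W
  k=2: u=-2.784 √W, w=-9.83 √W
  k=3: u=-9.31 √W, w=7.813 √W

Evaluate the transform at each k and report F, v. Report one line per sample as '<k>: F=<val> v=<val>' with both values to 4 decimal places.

0: F=-36.6770 v=10.8008
1: F=-17.4880 v=-8.5784
2: F=7.3393 v=-6.0549
3: F=-17.8359 v=-0.7186

k=0: u−w=-35.2110, u+w=22.5010; √(b/2)=1.0416, √(2b)=2.0833; F=1.0416×(-35.211)=-36.6770, v=22.5010/2.0833=10.8008
k=1: u−w=-16.7890, u+w=-17.8710; √(b/2)=1.0416, √(2b)=2.0833; F=1.0416×(-16.789)=-17.4880, v=-17.8710/2.0833=-8.5784
k=2: u−w=7.0460, u+w=-12.6140; √(b/2)=1.0416, √(2b)=2.0833; F=1.0416×7.046=7.3393, v=-12.6140/2.0833=-6.0549
k=3: u−w=-17.1230, u+w=-1.4970; √(b/2)=1.0416, √(2b)=2.0833; F=1.0416×(-17.123)=-17.8359, v=-1.4970/2.0833=-0.7186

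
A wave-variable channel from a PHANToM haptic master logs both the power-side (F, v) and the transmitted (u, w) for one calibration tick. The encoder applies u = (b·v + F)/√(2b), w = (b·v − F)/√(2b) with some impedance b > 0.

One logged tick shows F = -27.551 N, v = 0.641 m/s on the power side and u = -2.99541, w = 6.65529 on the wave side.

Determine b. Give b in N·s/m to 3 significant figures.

u + w = 3.65988;  u + w = √(2b)·v, so √(2b) = 3.65988/0.641 = 5.70964.
b = (√(2b))²/2 = 32.60000/2 = 16.30000.
(Check via u − w = 2F/√(2b): u − w = -9.65070, 2F/√(2b) = -9.65069.)

b = 16.3 N·s/m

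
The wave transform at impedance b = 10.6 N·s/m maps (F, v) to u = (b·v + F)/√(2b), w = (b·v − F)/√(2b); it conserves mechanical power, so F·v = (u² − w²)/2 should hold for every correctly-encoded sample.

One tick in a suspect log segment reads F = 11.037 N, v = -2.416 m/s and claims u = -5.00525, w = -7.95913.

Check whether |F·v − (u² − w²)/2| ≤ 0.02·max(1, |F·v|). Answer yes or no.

no

F·v = 11.037×(-2.416) = -26.6654 W.
(u² − w²)/2 = (25.0525 − 63.3478)/2 = -19.1476 W.
|Δ| = 7.5178;  2% of max(1, |F·v|) = 0.5333.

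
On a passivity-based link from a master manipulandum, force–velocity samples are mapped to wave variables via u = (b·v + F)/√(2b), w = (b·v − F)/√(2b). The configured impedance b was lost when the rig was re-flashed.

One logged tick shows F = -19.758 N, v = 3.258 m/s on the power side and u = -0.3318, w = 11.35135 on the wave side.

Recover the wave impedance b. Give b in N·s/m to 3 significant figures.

u + w = 11.0196;  u + w = √(2b)·v, so √(2b) = 11.0196/3.258 = 3.3823.
b = (√(2b))²/2 = 11.4400/2 = 5.7200.
(Check via u − w = 2F/√(2b): u − w = -11.6831, 2F/√(2b) = -11.6832.)

b = 5.72 N·s/m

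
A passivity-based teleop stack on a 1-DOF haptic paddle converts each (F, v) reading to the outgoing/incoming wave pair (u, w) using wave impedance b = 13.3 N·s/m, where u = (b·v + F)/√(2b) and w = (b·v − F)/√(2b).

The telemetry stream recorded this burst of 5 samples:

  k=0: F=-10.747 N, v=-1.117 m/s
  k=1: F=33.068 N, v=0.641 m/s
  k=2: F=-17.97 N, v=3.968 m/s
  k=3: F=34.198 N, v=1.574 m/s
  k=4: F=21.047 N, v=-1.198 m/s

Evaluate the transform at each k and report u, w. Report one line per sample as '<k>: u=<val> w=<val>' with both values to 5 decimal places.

k=0: b·v=13.3×(-1.117)=-14.85610; √(2b)=5.15752; u=(-14.85610+(-10.747))/5.15752=-4.96423, w=(-14.85610−(-10.747))/5.15752=-0.79672
k=1: b·v=13.3×0.641=8.52530; √(2b)=5.15752; u=(8.52530+33.068)/5.15752=8.06459, w=(8.52530−33.068)/5.15752=-4.75863
k=2: b·v=13.3×3.968=52.77440; √(2b)=5.15752; u=(52.77440+(-17.97))/5.15752=6.74828, w=(52.77440−(-17.97))/5.15752=13.71675
k=3: b·v=13.3×1.574=20.93420; √(2b)=5.15752; u=(20.93420+34.198)/5.15752=10.68968, w=(20.93420−34.198)/5.15752=-2.57174
k=4: b·v=13.3×(-1.198)=-15.93340; √(2b)=5.15752; u=(-15.93340+21.047)/5.15752=0.99148, w=(-15.93340−21.047)/5.15752=-7.17019

0: u=-4.96423 w=-0.79672
1: u=8.06459 w=-4.75863
2: u=6.74828 w=13.71675
3: u=10.68968 w=-2.57174
4: u=0.99148 w=-7.17019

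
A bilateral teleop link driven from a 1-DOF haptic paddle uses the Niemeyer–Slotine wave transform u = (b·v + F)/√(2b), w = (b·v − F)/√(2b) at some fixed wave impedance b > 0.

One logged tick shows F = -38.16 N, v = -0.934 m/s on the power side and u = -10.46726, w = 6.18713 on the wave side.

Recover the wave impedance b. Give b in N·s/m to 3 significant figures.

u + w = -4.2801;  u + w = √(2b)·v, so √(2b) = -4.2801/(-0.934) = 4.5826.
b = (√(2b))²/2 = 21.0000/2 = 10.5000.
(Check via u − w = 2F/√(2b): u − w = -16.6544, 2F/√(2b) = -16.6544.)

b = 10.5 N·s/m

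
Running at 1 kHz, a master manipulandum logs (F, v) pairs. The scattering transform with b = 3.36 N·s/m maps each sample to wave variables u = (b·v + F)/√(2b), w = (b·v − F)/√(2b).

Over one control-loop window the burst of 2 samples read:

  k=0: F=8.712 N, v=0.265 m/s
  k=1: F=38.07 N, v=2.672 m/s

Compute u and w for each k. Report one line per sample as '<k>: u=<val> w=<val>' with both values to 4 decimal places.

0: u=3.7042 w=-3.0172
1: u=18.1491 w=-11.2225

k=0: b·v=3.36×0.265=0.8904; √(2b)=2.5923; u=(0.8904+8.712)/2.5923=3.7042, w=(0.8904−8.712)/2.5923=-3.0172
k=1: b·v=3.36×2.672=8.9779; √(2b)=2.5923; u=(8.9779+38.07)/2.5923=18.1491, w=(8.9779−38.07)/2.5923=-11.2225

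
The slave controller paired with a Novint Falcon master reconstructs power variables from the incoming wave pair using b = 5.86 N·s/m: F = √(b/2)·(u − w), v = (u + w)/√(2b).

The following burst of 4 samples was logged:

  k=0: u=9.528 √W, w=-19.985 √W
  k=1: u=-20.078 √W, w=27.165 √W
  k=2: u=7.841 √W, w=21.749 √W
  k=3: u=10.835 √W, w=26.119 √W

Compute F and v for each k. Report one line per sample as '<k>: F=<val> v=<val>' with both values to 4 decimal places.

k=0: u−w=29.5130, u+w=-10.4570; √(b/2)=1.7117, √(2b)=3.4234; F=1.7117×29.513=50.5181, v=-10.4570/3.4234=-3.0545
k=1: u−w=-47.2430, u+w=7.0870; √(b/2)=1.7117, √(2b)=3.4234; F=1.7117×(-47.243)=-80.8670, v=7.0870/3.4234=2.0701
k=2: u−w=-13.9080, u+w=29.5900; √(b/2)=1.7117, √(2b)=3.4234; F=1.7117×(-13.908)=-23.8067, v=29.5900/3.4234=8.6433
k=3: u−w=-15.2840, u+w=36.9540; √(b/2)=1.7117, √(2b)=3.4234; F=1.7117×(-15.284)=-26.1620, v=36.9540/3.4234=10.7944

0: F=50.5181 v=-3.0545
1: F=-80.8670 v=2.0701
2: F=-23.8067 v=8.6433
3: F=-26.1620 v=10.7944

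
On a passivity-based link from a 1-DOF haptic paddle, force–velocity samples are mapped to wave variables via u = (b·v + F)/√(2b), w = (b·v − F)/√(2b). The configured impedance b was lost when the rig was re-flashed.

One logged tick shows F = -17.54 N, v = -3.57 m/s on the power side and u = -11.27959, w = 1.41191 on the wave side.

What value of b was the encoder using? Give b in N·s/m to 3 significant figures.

u + w = -9.8677;  u + w = √(2b)·v, so √(2b) = -9.8677/(-3.57) = 2.7641.
b = (√(2b))²/2 = 7.6400/2 = 3.8200.
(Check via u − w = 2F/√(2b): u − w = -12.6915, 2F/√(2b) = -12.6915.)

b = 3.82 N·s/m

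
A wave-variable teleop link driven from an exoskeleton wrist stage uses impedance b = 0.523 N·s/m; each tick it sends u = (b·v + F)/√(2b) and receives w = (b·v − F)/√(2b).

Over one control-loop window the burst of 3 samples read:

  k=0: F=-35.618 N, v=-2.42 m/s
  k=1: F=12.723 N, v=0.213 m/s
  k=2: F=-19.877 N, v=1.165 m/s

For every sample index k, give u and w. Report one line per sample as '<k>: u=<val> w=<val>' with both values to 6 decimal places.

0: u=-36.063524 w=33.588490
1: u=12.549017 w=-12.331173
2: u=-18.839273 w=20.030767

k=0: b·v=0.523×(-2.42)=-1.265660; √(2b)=1.022741; u=(-1.265660+(-35.618))/1.022741=-36.063524, w=(-1.265660−(-35.618))/1.022741=33.588490
k=1: b·v=0.523×0.213=0.111399; √(2b)=1.022741; u=(0.111399+12.723)/1.022741=12.549017, w=(0.111399−12.723)/1.022741=-12.331173
k=2: b·v=0.523×1.165=0.609295; √(2b)=1.022741; u=(0.609295+(-19.877))/1.022741=-18.839273, w=(0.609295−(-19.877))/1.022741=20.030767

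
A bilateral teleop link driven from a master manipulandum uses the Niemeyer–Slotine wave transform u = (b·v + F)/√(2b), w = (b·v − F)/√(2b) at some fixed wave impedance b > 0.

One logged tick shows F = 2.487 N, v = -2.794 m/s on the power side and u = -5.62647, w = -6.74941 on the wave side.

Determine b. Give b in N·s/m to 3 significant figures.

b = 9.81 N·s/m

u + w = -12.37588;  u + w = √(2b)·v, so √(2b) = -12.37588/(-2.794) = 4.42945.
b = (√(2b))²/2 = 19.62002/2 = 9.81001.
(Check via u − w = 2F/√(2b): u − w = 1.12294, 2F/√(2b) = 1.12294.)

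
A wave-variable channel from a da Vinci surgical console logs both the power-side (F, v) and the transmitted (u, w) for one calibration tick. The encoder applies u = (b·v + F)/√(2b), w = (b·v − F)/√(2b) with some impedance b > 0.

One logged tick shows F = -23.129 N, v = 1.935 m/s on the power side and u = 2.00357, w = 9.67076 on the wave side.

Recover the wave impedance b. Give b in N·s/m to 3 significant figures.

b = 18.2 N·s/m

u + w = 11.6743;  u + w = √(2b)·v, so √(2b) = 11.6743/1.935 = 6.0332.
b = (√(2b))²/2 = 36.4001/2 = 18.2000.
(Check via u − w = 2F/√(2b): u − w = -7.6672, 2F/√(2b) = -7.6672.)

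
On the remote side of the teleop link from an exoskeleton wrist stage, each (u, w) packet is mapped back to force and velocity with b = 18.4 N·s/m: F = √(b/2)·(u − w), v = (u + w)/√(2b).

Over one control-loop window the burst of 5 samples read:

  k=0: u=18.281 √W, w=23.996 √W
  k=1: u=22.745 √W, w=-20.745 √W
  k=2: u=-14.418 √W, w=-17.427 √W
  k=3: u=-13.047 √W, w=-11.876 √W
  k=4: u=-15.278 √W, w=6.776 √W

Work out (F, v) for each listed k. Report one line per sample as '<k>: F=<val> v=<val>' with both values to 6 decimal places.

k=0: u−w=-5.715000, u+w=42.277000; √(b/2)=3.033150, √(2b)=6.066300; F=3.033150×(-5.715)=-17.334453, v=42.277000/6.066300=6.969157
k=1: u−w=43.490000, u+w=2.000000; √(b/2)=3.033150, √(2b)=6.066300; F=3.033150×43.49=131.911701, v=2.000000/6.066300=0.329690
k=2: u−w=3.009000, u+w=-31.845000; √(b/2)=3.033150, √(2b)=6.066300; F=3.033150×3.009=9.126749, v=-31.845000/6.066300=-5.249493
k=3: u−w=-1.171000, u+w=-24.923000; √(b/2)=3.033150, √(2b)=6.066300; F=3.033150×(-1.171)=-3.551819, v=-24.923000/6.066300=-4.108435
k=4: u−w=-22.054000, u+w=-8.502000; √(b/2)=3.033150, √(2b)=6.066300; F=3.033150×(-22.054)=-66.893094, v=-8.502000/6.066300=-1.401513

0: F=-17.334453 v=6.969157
1: F=131.911701 v=0.329690
2: F=9.126749 v=-5.249493
3: F=-3.551819 v=-4.108435
4: F=-66.893094 v=-1.401513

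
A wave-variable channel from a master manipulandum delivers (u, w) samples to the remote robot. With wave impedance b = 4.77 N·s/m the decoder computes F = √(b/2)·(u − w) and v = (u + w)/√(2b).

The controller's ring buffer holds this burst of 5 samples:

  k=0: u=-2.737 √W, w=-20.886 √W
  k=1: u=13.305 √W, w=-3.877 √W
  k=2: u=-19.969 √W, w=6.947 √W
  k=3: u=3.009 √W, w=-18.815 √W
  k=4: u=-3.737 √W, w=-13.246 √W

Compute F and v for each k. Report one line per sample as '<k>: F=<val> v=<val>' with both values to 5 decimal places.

k=0: u−w=18.14900, u+w=-23.62300; √(b/2)=1.54434, √(2b)=3.08869; F=1.54434×18.149=28.02831, v=-23.62300/3.08869=-7.64823
k=1: u−w=17.18200, u+w=9.42800; √(b/2)=1.54434, √(2b)=3.08869; F=1.54434×17.182=26.53493, v=9.42800/3.08869=3.05243
k=2: u−w=-26.91600, u+w=-13.02200; √(b/2)=1.54434, √(2b)=3.08869; F=1.54434×(-26.916)=-41.56758, v=-13.02200/3.08869=-4.21603
k=3: u−w=21.82400, u+w=-15.80600; √(b/2)=1.54434, √(2b)=3.08869; F=1.54434×21.824=33.70377, v=-15.80600/3.08869=-5.11738
k=4: u−w=9.50900, u+w=-16.98300; √(b/2)=1.54434, √(2b)=3.08869; F=1.54434×9.509=14.68517, v=-16.98300/3.08869=-5.49845

0: F=28.02831 v=-7.64823
1: F=26.53493 v=3.05243
2: F=-41.56758 v=-4.21603
3: F=33.70377 v=-5.11738
4: F=14.68517 v=-5.49845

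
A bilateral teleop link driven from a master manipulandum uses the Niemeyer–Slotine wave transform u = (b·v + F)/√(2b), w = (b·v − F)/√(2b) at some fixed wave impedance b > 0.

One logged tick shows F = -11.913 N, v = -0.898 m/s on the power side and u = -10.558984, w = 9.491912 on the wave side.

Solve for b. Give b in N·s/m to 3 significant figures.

u + w = -1.067072;  u + w = √(2b)·v, so √(2b) = -1.067072/(-0.898) = 1.188276.
b = (√(2b))²/2 = 1.412000/2 = 0.706000.
(Check via u − w = 2F/√(2b): u − w = -20.050896, 2F/√(2b) = -20.050894.)

b = 0.706 N·s/m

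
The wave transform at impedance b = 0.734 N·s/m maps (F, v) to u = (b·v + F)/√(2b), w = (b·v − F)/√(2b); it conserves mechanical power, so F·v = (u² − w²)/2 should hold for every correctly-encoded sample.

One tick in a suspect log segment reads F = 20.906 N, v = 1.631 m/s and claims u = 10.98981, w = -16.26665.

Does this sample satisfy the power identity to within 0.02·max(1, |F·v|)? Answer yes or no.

no

F·v = 20.906×1.631 = 34.0977 W.
(u² − w²)/2 = (120.7759 − 264.6039)/2 = -71.9140 W.
|Δ| = 106.0117;  2% of max(1, |F·v|) = 0.6820.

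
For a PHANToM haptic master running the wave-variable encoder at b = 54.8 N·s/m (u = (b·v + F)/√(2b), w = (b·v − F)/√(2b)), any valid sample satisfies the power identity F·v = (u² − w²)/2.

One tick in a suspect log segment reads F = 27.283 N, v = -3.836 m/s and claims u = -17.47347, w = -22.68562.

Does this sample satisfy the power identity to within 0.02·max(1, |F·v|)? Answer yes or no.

F·v = 27.283×(-3.836) = -104.6576 W.
(u² − w²)/2 = (305.3222 − 514.6374)/2 = -104.6576 W.
|Δ| = 0.0000;  2% of max(1, |F·v|) = 2.0932.

yes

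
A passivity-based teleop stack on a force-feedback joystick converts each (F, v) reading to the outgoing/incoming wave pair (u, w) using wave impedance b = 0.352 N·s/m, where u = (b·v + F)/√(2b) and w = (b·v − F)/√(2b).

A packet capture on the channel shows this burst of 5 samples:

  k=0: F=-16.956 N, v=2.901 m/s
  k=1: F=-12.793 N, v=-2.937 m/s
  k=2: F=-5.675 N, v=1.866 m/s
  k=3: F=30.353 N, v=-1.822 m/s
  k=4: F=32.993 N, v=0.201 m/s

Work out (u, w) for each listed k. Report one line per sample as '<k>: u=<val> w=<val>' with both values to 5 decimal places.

0: u=-18.99160 w=21.42568
1: u=-16.47920 w=14.01492
2: u=-5.98079 w=7.54646
3: u=35.41119 w=-36.93993
4: u=39.40631 w=-39.23766

k=0: b·v=0.352×2.901=1.02115; √(2b)=0.83905; u=(1.02115+(-16.956))/0.83905=-18.99160, w=(1.02115−(-16.956))/0.83905=21.42568
k=1: b·v=0.352×(-2.937)=-1.03382; √(2b)=0.83905; u=(-1.03382+(-12.793))/0.83905=-16.47920, w=(-1.03382−(-12.793))/0.83905=14.01492
k=2: b·v=0.352×1.866=0.65683; √(2b)=0.83905; u=(0.65683+(-5.675))/0.83905=-5.98079, w=(0.65683−(-5.675))/0.83905=7.54646
k=3: b·v=0.352×(-1.822)=-0.64134; √(2b)=0.83905; u=(-0.64134+30.353)/0.83905=35.41119, w=(-0.64134−30.353)/0.83905=-36.93993
k=4: b·v=0.352×0.201=0.07075; √(2b)=0.83905; u=(0.07075+32.993)/0.83905=39.40631, w=(0.07075−32.993)/0.83905=-39.23766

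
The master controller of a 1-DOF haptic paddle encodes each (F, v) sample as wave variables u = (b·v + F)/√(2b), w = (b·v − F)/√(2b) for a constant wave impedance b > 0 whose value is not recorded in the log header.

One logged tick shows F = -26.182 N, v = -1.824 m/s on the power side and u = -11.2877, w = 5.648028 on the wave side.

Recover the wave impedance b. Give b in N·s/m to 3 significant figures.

b = 4.78 N·s/m

u + w = -5.639672;  u + w = √(2b)·v, so √(2b) = -5.639672/(-1.824) = 3.091925.
b = (√(2b))²/2 = 9.560003/2 = 4.780001.
(Check via u − w = 2F/√(2b): u − w = -16.935728, 2F/√(2b) = -16.935725.)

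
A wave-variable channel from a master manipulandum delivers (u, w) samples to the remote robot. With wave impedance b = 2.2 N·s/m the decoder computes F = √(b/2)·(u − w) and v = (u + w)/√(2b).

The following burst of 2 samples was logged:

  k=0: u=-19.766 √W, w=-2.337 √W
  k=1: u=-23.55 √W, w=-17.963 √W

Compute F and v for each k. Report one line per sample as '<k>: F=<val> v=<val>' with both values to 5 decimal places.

k=0: u−w=-17.42900, u+w=-22.10300; √(b/2)=1.04881, √(2b)=2.09762; F=1.04881×(-17.429)=-18.27969, v=-22.10300/2.09762=-10.53719
k=1: u−w=-5.58700, u+w=-41.51300; √(b/2)=1.04881, √(2b)=2.09762; F=1.04881×(-5.587)=-5.85970, v=-41.51300/2.09762=-19.79055

0: F=-18.27969 v=-10.53719
1: F=-5.85970 v=-19.79055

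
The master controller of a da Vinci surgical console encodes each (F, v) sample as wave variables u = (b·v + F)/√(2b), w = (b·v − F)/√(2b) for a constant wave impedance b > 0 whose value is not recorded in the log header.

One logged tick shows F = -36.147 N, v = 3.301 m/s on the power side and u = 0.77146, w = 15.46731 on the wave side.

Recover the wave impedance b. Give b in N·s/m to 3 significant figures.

b = 12.1 N·s/m

u + w = 16.23877;  u + w = √(2b)·v, so √(2b) = 16.23877/3.301 = 4.91935.
b = (√(2b))²/2 = 24.19999/2 = 12.10000.
(Check via u − w = 2F/√(2b): u − w = -14.69585, 2F/√(2b) = -14.69585.)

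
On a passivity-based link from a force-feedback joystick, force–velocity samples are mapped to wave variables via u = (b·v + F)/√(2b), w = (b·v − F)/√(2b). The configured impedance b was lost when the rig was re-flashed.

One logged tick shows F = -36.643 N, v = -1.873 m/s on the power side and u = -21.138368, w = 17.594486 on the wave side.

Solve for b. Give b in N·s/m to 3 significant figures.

u + w = -3.543882;  u + w = √(2b)·v, so √(2b) = -3.543882/(-1.873) = 1.892089.
b = (√(2b))²/2 = 3.579999/2 = 1.790000.
(Check via u − w = 2F/√(2b): u − w = -38.732854, 2F/√(2b) = -38.732858.)

b = 1.79 N·s/m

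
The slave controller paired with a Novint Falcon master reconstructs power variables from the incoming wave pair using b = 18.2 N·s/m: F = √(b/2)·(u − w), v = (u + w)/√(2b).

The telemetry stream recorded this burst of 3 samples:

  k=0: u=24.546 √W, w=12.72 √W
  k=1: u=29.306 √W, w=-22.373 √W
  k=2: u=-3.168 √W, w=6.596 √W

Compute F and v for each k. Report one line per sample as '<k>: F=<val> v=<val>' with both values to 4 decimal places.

k=0: u−w=11.8260, u+w=37.2660; √(b/2)=3.0166, √(2b)=6.0332; F=3.0166×11.826=35.6746, v=37.2660/6.0332=6.1768
k=1: u−w=51.6790, u+w=6.9330; √(b/2)=3.0166, √(2b)=6.0332; F=3.0166×51.679=155.8959, v=6.9330/6.0332=1.1491
k=2: u−w=-9.7640, u+w=3.4280; √(b/2)=3.0166, √(2b)=6.0332; F=3.0166×(-9.764)=-29.4543, v=3.4280/6.0332=0.5682

0: F=35.6746 v=6.1768
1: F=155.8959 v=1.1491
2: F=-29.4543 v=0.5682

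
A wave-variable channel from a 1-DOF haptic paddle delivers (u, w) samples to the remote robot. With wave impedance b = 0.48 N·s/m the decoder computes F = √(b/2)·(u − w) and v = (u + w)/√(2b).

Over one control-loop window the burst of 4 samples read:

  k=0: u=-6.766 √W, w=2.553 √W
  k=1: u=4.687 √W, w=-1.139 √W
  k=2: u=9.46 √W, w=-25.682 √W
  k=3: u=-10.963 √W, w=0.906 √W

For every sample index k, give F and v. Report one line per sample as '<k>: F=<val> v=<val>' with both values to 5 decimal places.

0: F=-4.56536 v=-4.29988
1: F=2.85415 v=3.62116
2: F=17.21599 v=-16.55651
3: F=-5.81460 v=-10.26438

k=0: u−w=-9.31900, u+w=-4.21300; √(b/2)=0.48990, √(2b)=0.97980; F=0.48990×(-9.319)=-4.56536, v=-4.21300/0.97980=-4.29988
k=1: u−w=5.82600, u+w=3.54800; √(b/2)=0.48990, √(2b)=0.97980; F=0.48990×5.826=2.85415, v=3.54800/0.97980=3.62116
k=2: u−w=35.14200, u+w=-16.22200; √(b/2)=0.48990, √(2b)=0.97980; F=0.48990×35.142=17.21599, v=-16.22200/0.97980=-16.55651
k=3: u−w=-11.86900, u+w=-10.05700; √(b/2)=0.48990, √(2b)=0.97980; F=0.48990×(-11.869)=-5.81460, v=-10.05700/0.97980=-10.26438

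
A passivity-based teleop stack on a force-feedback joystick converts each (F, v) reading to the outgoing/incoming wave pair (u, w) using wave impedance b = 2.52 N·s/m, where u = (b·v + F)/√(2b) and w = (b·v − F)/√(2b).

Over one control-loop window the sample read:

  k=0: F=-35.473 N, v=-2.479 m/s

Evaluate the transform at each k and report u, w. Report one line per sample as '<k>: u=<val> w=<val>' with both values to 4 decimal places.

k=0: b·v=2.52×(-2.479)=-6.2471; √(2b)=2.2450; u=(-6.2471+(-35.473))/2.2450=-18.5836, w=(-6.2471−(-35.473))/2.2450=13.0183

0: u=-18.5836 w=13.0183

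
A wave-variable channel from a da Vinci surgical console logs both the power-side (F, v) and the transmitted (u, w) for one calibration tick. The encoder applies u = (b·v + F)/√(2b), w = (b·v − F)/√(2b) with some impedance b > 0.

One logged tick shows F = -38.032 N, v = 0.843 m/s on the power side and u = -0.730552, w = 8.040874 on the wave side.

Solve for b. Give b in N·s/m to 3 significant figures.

u + w = 7.310322;  u + w = √(2b)·v, so √(2b) = 7.310322/0.843 = 8.671794.
b = (√(2b))²/2 = 75.200004/2 = 37.600002.
(Check via u − w = 2F/√(2b): u − w = -8.771426, 2F/√(2b) = -8.771426.)

b = 37.6 N·s/m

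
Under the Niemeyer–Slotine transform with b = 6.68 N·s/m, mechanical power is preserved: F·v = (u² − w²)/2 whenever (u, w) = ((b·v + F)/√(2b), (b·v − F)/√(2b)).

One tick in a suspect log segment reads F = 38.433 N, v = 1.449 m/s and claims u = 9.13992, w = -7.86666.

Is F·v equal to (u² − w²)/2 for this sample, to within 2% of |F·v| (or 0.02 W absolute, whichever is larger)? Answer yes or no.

no

F·v = 38.433×1.449 = 55.6894 W.
(u² − w²)/2 = (83.5381 − 61.8843)/2 = 10.8269 W.
|Δ| = 44.8625;  2% of max(1, |F·v|) = 1.1138.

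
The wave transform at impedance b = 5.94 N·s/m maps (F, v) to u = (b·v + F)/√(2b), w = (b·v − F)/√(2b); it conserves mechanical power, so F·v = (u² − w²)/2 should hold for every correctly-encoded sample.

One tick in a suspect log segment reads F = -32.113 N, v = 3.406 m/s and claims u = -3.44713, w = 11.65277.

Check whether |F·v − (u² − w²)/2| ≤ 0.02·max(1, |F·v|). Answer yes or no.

no

F·v = (-32.113)×3.406 = -109.37688 W.
(u² − w²)/2 = (11.88271 − 135.78705)/2 = -61.95217 W.
|Δ| = 47.42471;  2% of max(1, |F·v|) = 2.18754.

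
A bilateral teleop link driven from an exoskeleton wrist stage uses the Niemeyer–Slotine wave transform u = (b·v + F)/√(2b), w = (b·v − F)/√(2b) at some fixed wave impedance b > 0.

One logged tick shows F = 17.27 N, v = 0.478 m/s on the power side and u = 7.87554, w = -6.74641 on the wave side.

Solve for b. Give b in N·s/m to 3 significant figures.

u + w = 1.12913;  u + w = √(2b)·v, so √(2b) = 1.12913/0.478 = 2.36220.
b = (√(2b))²/2 = 5.57997/2 = 2.78999.
(Check via u − w = 2F/√(2b): u − w = 14.62195, 2F/√(2b) = 14.62198.)

b = 2.79 N·s/m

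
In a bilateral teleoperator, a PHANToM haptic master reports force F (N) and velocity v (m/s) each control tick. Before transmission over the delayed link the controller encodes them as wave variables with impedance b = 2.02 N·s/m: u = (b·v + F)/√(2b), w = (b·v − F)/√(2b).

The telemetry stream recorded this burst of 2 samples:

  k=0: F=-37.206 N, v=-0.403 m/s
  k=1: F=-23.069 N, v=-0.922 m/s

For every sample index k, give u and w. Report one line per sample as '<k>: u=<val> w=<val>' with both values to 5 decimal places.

0: u=-18.91569 w=18.10567
1: u=-12.40386 w=10.55066

k=0: b·v=2.02×(-0.403)=-0.81406; √(2b)=2.00998; u=(-0.81406+(-37.206))/2.00998=-18.91569, w=(-0.81406−(-37.206))/2.00998=18.10567
k=1: b·v=2.02×(-0.922)=-1.86244; √(2b)=2.00998; u=(-1.86244+(-23.069))/2.00998=-12.40386, w=(-1.86244−(-23.069))/2.00998=10.55066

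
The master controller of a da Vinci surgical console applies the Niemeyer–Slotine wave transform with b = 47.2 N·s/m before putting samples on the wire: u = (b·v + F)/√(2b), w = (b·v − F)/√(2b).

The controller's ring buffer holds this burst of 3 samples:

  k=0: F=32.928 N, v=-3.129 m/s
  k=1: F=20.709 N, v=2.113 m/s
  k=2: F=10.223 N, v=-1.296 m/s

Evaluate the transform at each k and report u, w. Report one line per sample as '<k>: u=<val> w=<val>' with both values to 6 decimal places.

k=0: b·v=47.2×(-3.129)=-147.688800; √(2b)=9.715966; u=(-147.688800+32.928)/9.715966=-11.811568, w=(-147.688800−32.928)/9.715966=-18.589690
k=1: b·v=47.2×2.113=99.733600; √(2b)=9.715966; u=(99.733600+20.709)/9.715966=12.396358, w=(99.733600−20.709)/9.715966=8.133478
k=2: b·v=47.2×(-1.296)=-61.171200; √(2b)=9.715966; u=(-61.171200+10.223)/9.715966=-5.243761, w=(-61.171200−10.223)/9.715966=-7.348132

0: u=-11.811568 w=-18.589690
1: u=12.396358 w=8.133478
2: u=-5.243761 w=-7.348132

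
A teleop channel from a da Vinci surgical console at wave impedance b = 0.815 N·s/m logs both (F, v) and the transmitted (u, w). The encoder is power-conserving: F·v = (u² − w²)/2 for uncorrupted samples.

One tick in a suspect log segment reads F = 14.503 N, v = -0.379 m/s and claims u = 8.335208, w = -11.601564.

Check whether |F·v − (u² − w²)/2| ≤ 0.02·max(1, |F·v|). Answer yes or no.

no

F·v = 14.503×(-0.379) = -5.496637 W.
(u² − w²)/2 = (69.475692 − 134.596287)/2 = -32.560297 W.
|Δ| = 27.063660;  2% of max(1, |F·v|) = 0.109933.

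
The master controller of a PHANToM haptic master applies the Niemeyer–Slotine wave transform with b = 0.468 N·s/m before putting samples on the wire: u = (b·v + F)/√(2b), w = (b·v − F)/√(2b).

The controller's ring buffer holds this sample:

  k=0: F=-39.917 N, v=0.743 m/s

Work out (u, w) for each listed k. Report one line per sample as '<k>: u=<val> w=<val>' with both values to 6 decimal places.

k=0: b·v=0.468×0.743=0.347724; √(2b)=0.967471; u=(0.347724+(-39.917))/0.967471=-40.899705, w=(0.347724−(-39.917))/0.967471=41.618536

0: u=-40.899705 w=41.618536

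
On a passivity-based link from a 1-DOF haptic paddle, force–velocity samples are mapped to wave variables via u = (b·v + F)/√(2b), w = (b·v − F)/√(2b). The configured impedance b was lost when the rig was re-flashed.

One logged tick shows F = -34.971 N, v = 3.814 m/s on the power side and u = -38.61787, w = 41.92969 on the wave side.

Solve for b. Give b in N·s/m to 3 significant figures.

u + w = 3.3118;  u + w = √(2b)·v, so √(2b) = 3.3118/3.814 = 0.8683.
b = (√(2b))²/2 = 0.7540/2 = 0.3770.
(Check via u − w = 2F/√(2b): u − w = -80.5476, 2F/√(2b) = -80.5475.)

b = 0.377 N·s/m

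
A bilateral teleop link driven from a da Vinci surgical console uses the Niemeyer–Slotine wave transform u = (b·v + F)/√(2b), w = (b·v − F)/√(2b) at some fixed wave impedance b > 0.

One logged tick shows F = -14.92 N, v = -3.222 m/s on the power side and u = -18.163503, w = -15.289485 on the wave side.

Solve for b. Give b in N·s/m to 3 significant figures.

b = 53.9 N·s/m

u + w = -33.452988;  u + w = √(2b)·v, so √(2b) = -33.452988/(-3.222) = 10.382678.
b = (√(2b))²/2 = 107.799999/2 = 53.900000.
(Check via u − w = 2F/√(2b): u − w = -2.874018, 2F/√(2b) = -2.874018.)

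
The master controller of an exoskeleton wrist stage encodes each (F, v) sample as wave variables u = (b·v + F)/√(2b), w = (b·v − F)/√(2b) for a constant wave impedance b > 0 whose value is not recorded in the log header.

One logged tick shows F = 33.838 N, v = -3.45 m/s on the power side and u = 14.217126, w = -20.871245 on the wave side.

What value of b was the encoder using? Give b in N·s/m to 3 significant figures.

u + w = -6.654119;  u + w = √(2b)·v, so √(2b) = -6.654119/(-3.45) = 1.928730.
b = (√(2b))²/2 = 3.720000/2 = 1.860000.
(Check via u − w = 2F/√(2b): u − w = 35.088371, 2F/√(2b) = 35.088372.)

b = 1.86 N·s/m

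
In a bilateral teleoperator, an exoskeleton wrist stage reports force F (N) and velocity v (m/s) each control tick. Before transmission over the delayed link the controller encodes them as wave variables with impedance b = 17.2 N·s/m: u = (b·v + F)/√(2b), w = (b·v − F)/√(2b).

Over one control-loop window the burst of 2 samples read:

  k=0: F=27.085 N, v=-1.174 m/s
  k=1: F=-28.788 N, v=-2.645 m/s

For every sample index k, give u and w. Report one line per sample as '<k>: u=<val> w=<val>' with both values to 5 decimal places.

0: u=1.17511 w=-8.06080
1: u=-12.66498 w=-2.84835

k=0: b·v=17.2×(-1.174)=-20.19280; √(2b)=5.86515; u=(-20.19280+27.085)/5.86515=1.17511, w=(-20.19280−27.085)/5.86515=-8.06080
k=1: b·v=17.2×(-2.645)=-45.49400; √(2b)=5.86515; u=(-45.49400+(-28.788))/5.86515=-12.66498, w=(-45.49400−(-28.788))/5.86515=-2.84835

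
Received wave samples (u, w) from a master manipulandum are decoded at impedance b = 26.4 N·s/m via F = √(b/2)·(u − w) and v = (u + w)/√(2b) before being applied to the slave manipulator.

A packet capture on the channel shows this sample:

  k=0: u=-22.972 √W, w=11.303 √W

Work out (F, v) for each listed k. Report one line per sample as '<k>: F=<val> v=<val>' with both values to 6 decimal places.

0: F=-124.527259 v=-1.605893

k=0: u−w=-34.275000, u+w=-11.669000; √(b/2)=3.633180, √(2b)=7.266361; F=3.633180×(-34.275)=-124.527259, v=-11.669000/7.266361=-1.605893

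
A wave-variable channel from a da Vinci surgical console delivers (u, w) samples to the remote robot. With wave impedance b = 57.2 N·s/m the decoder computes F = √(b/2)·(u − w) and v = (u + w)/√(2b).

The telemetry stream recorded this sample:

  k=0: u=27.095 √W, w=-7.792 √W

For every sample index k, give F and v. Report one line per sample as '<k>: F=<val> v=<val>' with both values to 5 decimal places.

0: F=186.57208 v=1.80473

k=0: u−w=34.88700, u+w=19.30300; √(b/2)=5.34790, √(2b)=10.69579; F=5.34790×34.887=186.57208, v=19.30300/10.69579=1.80473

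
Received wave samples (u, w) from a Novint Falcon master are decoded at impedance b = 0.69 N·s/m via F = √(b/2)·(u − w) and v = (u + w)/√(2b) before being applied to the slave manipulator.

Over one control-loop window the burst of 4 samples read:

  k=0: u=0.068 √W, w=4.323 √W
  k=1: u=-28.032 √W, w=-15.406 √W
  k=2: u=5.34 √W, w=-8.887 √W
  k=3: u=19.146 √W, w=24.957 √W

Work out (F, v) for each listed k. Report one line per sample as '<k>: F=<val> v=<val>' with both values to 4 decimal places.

k=0: u−w=-4.2550, u+w=4.3910; √(b/2)=0.5874, √(2b)=1.1747; F=0.5874×(-4.255)=-2.4992, v=4.3910/1.1747=3.7379
k=1: u−w=-12.6260, u+w=-43.4380; √(b/2)=0.5874, √(2b)=1.1747; F=0.5874×(-12.626)=-7.4161, v=-43.4380/1.1747=-36.9769
k=2: u−w=14.2270, u+w=-3.5470; √(b/2)=0.5874, √(2b)=1.1747; F=0.5874×14.227=8.3565, v=-3.5470/1.1747=-3.0194
k=3: u−w=-5.8110, u+w=44.1030; √(b/2)=0.5874, √(2b)=1.1747; F=0.5874×(-5.811)=-3.4132, v=44.1030/1.1747=37.5430

0: F=-2.4992 v=3.7379
1: F=-7.4161 v=-36.9769
2: F=8.3565 v=-3.0194
3: F=-3.4132 v=37.5430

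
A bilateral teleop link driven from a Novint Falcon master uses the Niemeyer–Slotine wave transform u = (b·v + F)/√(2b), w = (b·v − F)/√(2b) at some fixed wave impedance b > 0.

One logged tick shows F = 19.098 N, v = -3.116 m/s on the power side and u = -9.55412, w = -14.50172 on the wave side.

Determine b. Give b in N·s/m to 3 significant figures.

b = 29.8 N·s/m

u + w = -24.0558;  u + w = √(2b)·v, so √(2b) = -24.0558/(-3.116) = 7.7201.
b = (√(2b))²/2 = 59.6000/2 = 29.8000.
(Check via u − w = 2F/√(2b): u − w = 4.9476, 2F/√(2b) = 4.9476.)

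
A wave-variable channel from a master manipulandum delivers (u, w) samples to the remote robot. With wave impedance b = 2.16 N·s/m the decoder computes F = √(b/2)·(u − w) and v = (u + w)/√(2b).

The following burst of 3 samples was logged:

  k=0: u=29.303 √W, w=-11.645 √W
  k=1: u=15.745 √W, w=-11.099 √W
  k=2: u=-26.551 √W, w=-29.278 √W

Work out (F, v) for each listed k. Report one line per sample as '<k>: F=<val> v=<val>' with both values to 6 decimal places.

0: F=42.554410 v=8.495709
1: F=27.897103 v=2.235308
2: F=2.833982 v=-26.860740

k=0: u−w=40.948000, u+w=17.658000; √(b/2)=1.039230, √(2b)=2.078461; F=1.039230×40.948=42.554410, v=17.658000/2.078461=8.495709
k=1: u−w=26.844000, u+w=4.646000; √(b/2)=1.039230, √(2b)=2.078461; F=1.039230×26.844=27.897103, v=4.646000/2.078461=2.235308
k=2: u−w=2.727000, u+w=-55.829000; √(b/2)=1.039230, √(2b)=2.078461; F=1.039230×2.727=2.833982, v=-55.829000/2.078461=-26.860740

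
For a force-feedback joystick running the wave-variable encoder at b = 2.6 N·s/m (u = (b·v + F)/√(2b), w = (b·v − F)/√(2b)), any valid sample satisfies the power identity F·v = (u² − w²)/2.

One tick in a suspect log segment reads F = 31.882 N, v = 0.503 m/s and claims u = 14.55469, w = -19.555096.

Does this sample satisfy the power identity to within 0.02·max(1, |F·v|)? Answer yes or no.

F·v = 31.882×0.503 = 16.036646 W.
(u² − w²)/2 = (211.839001 − 382.401780)/2 = -85.281389 W.
|Δ| = 101.318035;  2% of max(1, |F·v|) = 0.320733.

no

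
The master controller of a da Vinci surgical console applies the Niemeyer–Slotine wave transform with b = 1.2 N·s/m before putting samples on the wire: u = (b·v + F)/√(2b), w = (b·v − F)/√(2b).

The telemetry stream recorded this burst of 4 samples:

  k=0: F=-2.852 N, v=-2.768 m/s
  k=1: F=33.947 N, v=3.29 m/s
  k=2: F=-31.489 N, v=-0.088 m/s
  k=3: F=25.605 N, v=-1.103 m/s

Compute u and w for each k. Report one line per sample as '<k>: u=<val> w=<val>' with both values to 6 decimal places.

0: u=-3.985042 w=-0.303125
1: u=24.461117 w=-19.364271
2: u=-20.394227 w=20.257898
3: u=15.673576 w=-17.382337

k=0: b·v=1.2×(-2.768)=-3.321600; √(2b)=1.549193; u=(-3.321600+(-2.852))/1.549193=-3.985042, w=(-3.321600−(-2.852))/1.549193=-0.303125
k=1: b·v=1.2×3.29=3.948000; √(2b)=1.549193; u=(3.948000+33.947)/1.549193=24.461117, w=(3.948000−33.947)/1.549193=-19.364271
k=2: b·v=1.2×(-0.088)=-0.105600; √(2b)=1.549193; u=(-0.105600+(-31.489))/1.549193=-20.394227, w=(-0.105600−(-31.489))/1.549193=20.257898
k=3: b·v=1.2×(-1.103)=-1.323600; √(2b)=1.549193; u=(-1.323600+25.605)/1.549193=15.673576, w=(-1.323600−25.605)/1.549193=-17.382337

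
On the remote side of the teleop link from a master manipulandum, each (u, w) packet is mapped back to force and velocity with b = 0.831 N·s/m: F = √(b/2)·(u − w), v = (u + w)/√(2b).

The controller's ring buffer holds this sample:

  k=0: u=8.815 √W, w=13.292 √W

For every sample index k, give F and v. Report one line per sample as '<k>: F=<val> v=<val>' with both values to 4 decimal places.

0: F=-2.8858 v=17.1480

k=0: u−w=-4.4770, u+w=22.1070; √(b/2)=0.6446, √(2b)=1.2892; F=0.6446×(-4.477)=-2.8858, v=22.1070/1.2892=17.1480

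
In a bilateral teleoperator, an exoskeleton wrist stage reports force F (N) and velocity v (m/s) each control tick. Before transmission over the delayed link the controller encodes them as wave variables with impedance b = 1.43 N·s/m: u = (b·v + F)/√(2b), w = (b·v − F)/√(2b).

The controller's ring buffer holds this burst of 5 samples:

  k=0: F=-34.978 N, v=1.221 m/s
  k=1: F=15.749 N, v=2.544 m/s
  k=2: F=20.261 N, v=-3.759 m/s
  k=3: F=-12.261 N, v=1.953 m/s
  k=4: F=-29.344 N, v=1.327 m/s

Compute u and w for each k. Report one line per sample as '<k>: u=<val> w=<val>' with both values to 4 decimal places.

k=0: b·v=1.43×1.221=1.7460; √(2b)=1.6912; u=(1.7460+(-34.978))/1.6912=-19.6505, w=(1.7460−(-34.978))/1.6912=21.7154
k=1: b·v=1.43×2.544=3.6379; √(2b)=1.6912; u=(3.6379+15.749)/1.6912=11.4637, w=(3.6379−15.749)/1.6912=-7.1614
k=2: b·v=1.43×(-3.759)=-5.3754; √(2b)=1.6912; u=(-5.3754+20.261)/1.6912=8.8021, w=(-5.3754−20.261)/1.6912=-15.1591
k=3: b·v=1.43×1.953=2.7928; √(2b)=1.6912; u=(2.7928+(-12.261))/1.6912=-5.5987, w=(2.7928−(-12.261))/1.6912=8.9015
k=4: b·v=1.43×1.327=1.8976; √(2b)=1.6912; u=(1.8976+(-29.344))/1.6912=-16.2294, w=(1.8976−(-29.344))/1.6912=18.4736

0: u=-19.6505 w=21.7154
1: u=11.4637 w=-7.1614
2: u=8.8021 w=-15.1591
3: u=-5.5987 w=8.9015
4: u=-16.2294 w=18.4736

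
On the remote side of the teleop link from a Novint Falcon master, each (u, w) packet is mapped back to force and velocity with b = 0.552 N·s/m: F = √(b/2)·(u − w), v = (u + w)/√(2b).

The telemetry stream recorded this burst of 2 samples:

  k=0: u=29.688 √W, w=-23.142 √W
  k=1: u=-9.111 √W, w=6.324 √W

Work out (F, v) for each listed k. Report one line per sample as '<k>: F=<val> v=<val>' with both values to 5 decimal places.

0: F=27.75461 v=6.23005
1: F=-8.10889 v=-2.65248

k=0: u−w=52.83000, u+w=6.54600; √(b/2)=0.52536, √(2b)=1.05071; F=0.52536×52.83=27.75461, v=6.54600/1.05071=6.23005
k=1: u−w=-15.43500, u+w=-2.78700; √(b/2)=0.52536, √(2b)=1.05071; F=0.52536×(-15.435)=-8.10889, v=-2.78700/1.05071=-2.65248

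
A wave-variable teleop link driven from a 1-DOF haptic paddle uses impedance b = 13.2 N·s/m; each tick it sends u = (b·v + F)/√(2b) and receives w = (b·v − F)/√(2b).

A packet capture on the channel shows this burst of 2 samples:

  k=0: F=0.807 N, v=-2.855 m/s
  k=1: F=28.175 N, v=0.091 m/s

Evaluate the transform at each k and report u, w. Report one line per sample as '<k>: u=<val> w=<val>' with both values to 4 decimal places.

0: u=-7.1776 w=-7.4917
1: u=5.7173 w=-5.2498

k=0: b·v=13.2×(-2.855)=-37.6860; √(2b)=5.1381; u=(-37.6860+0.807)/5.1381=-7.1776, w=(-37.6860−0.807)/5.1381=-7.4917
k=1: b·v=13.2×0.091=1.2012; √(2b)=5.1381; u=(1.2012+28.175)/5.1381=5.7173, w=(1.2012−28.175)/5.1381=-5.2498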